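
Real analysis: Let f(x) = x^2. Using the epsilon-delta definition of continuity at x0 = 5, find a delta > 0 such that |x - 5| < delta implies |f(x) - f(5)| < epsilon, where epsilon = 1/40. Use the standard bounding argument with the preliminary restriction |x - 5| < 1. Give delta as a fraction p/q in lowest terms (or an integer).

Factor: |x^2 - (5)^2| = |x - 5| * |x + 5|.
Impose |x - 5| < 1 first. Then |x + 5| = |(x - 5) + 2*(5)| <= |x - 5| + 2*|5| < 1 + 10 = 11.
So |x^2 - (5)^2| < delta * 11.
We need delta * 11 <= 1/40, i.e. delta <= 1/40/11 = 1/440.
Since 1/440 < 1, this is tighter than 1; take delta = 1/440.
So delta = 1/440 works.

1/440


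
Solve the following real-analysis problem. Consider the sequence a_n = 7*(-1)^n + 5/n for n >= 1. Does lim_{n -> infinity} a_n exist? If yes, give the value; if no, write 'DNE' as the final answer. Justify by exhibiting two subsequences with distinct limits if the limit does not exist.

Examine the behaviour of a_n along subsequences.
a_{2k} = 7 + 5/(2k) -> 7. a_{2k+1} = -7 + 5/(2k+1) -> -7.
Since these two subsequential limits are 7 and -7, distinct, the full sequence cannot converge (a convergent sequence has all subsequences tending to the same limit). So lim a_n does not exist.

DNE


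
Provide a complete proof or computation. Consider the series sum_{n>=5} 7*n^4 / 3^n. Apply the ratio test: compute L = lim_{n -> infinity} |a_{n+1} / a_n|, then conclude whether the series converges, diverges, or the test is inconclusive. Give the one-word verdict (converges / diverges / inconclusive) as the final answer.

Let a_n denote the general term. Form the ratio a_{n+1}/a_n and simplify:
a_{n+1}/a_n = (n + 1)^4/(3*n^4)
Take the limit as n -> infinity: L = 1/3.
Since L = 1/3 < 1, the ratio test implies the series converges.

converges


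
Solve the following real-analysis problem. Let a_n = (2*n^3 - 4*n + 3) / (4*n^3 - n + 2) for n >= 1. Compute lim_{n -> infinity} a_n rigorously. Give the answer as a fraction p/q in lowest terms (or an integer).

Divide numerator and denominator by n^3, the highest power:
numerator / n^3 = 2 - 4/n^2 + 3/n^3
denominator / n^3 = 4 - 1/n^2 + 2/n^3
As n -> infinity, all terms of the form c/n^k (k >= 1) tend to 0.
So numerator / n^3 -> 2 and denominator / n^3 -> 4.
Therefore lim a_n = 1/2.

1/2


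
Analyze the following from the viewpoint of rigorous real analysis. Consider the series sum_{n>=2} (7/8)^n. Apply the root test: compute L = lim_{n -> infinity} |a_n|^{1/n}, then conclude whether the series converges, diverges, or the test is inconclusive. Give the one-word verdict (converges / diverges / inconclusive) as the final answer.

Let a_n denote the general term. Form |a_n|^(1/n) and simplify:
|a_n|^(1/n) = 7/8
Take the limit as n -> infinity: L = 7/8.
Since L = 7/8 < 1, the root test implies convergence.

converges


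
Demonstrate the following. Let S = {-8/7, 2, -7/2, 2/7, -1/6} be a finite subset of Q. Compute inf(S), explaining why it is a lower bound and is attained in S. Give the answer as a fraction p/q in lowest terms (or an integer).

S is finite, so inf(S) = min(S).
Sorted increasing:
-7/2, -8/7, -1/6, 2/7, 2
The extremum is -7/2.
For every x in S, x >= -7/2. And -7/2 is in S, so it is attained.
Therefore inf(S) = -7/2.

-7/2


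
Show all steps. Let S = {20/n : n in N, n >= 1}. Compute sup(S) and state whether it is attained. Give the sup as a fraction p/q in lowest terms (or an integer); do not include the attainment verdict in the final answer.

Analysis:
- Values: 20, 10, 20/3, 5, ... strictly decreasing.
- The maximum is 20 (n=1); sup = 20 (attained).
- The set is bounded below by 0; 20/n -> 0 so 0 is the greatest lower bound.
- 0 is not in the set, so inf = 0 is not attained.
Conclusion: sup(S) = 20, attained in S.

20


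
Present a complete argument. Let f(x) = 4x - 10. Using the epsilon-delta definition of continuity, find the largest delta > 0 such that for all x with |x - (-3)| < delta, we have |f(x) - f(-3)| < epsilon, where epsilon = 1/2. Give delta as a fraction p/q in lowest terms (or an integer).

We compute f(-3) = 4*(-3) - 10 = -22.
|f(x) - f(-3)| = |4x - 10 - (-22)| = |4(x - (-3))| = 4|x - (-3)|.
We need 4|x - (-3)| < 1/2, i.e. |x - (-3)| < 1/2 / 4 = 1/8.
So any delta <= 1/8 works. Conversely, if delta > 1/8, then x = -3 + 1/8 satisfies |x - (-3)| = 1/8 < delta but |f(x) - f(-3)| = 4 * 1/8 = 1/2, which is not < 1/2; so no larger delta works.
Hence the largest such delta is 1/8.

1/8


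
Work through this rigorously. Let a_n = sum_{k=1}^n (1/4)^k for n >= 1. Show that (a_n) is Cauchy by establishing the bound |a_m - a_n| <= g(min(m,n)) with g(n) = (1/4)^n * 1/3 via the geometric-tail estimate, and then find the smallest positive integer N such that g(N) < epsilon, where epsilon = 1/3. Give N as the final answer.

For m > n >= 1: |a_m - a_n| = sum_{k=n+1}^m (1/4)^k < sum_{k=n+1}^infinity (1/4)^k = (1/4)^(n+1) / (1 - 1/4) = (1/4)^n * (1/4) * (4/3) = (1/4)^n * 1/3.
So g(n) = (1/4)^n / 3. Since g(n) -> 0, (a_n) is Cauchy.
Now solve g(N) < 1/3: (1/4)^N / 3 < 1/3 <=> 4^N > 1 / (3 * 1/3) = 1.
Check powers of 4: 4^0 = 1 <= 1, 4^1 = 4 > 1.
So the smallest such N is 1. Check: g(1) = 1/(3 * 4) = 1/12 < 1/3.

1


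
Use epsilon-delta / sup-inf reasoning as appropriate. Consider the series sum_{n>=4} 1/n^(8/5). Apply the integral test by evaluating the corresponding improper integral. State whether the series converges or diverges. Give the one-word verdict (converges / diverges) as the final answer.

Let f(x) = x^(-8/5). Then f is positive, continuous, and decreasing on [4, infinity), so the integral test applies.
Compute the improper integral int_{4}^infinity f(x) dx:
  antiderivative F(x) = -5/(3*x^(3/5)).
  As x -> infinity, F(x) -> 0 (since p = 8/5 > 1).
  So int = F(infinity) - F(4) = 0 - (-5*2^(4/5)/12) = 5*2^(4/5)/12.
  Finite, so by the integral test, the series converges.

converges


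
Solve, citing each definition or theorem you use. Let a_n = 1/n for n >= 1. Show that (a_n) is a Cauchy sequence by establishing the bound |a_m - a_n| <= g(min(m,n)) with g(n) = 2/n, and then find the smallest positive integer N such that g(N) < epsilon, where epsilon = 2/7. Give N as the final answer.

For any m, n >= 1, by the triangle inequality:
|a_m - a_n| = |1/m - 1/n| <= 1/m + 1/n <= 2/min(m,n).
So g(n) = 2/n bounds the Cauchy difference. Since g(n) -> 0, (a_n) is Cauchy.
Now solve g(N) < 2/7: 2/N < 2/7 <=> N > 2 / (2/7) = 7.
The smallest integer strictly greater than 7 is N = 8.
Check: g(8) = 2/8 = 1/4 < 2/7; g(7) = 2/7 >= 2/7. So N = 8.

8


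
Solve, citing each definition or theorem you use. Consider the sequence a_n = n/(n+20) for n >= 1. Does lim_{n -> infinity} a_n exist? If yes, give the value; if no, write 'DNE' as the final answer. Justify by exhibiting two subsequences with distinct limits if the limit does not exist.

Examine the behaviour of a_n along subsequences.
Even-n subsequence a_{2k} = (2k)/(2k+20) -> 1. Odd-n subsequence a_{2k+1} = (2k+1)/(2k+21) -> 1. Both tend to 1, which suggests the limit is 1; verify directly.
|a_n - 1| = |n - (n+20)| / (n+20) = 20/(n+20) < 20/n for every n >= 1.
Given epsilon > 0, choose a positive integer N > 20/epsilon. Then for all n >= N, |a_n - 1| < 20/n <= 20/N < epsilon.
So by the definition of the limit, lim a_n exists and equals 1.

1


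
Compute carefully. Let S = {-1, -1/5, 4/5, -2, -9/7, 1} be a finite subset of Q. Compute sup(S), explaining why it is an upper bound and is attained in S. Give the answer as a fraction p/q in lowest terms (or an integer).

S is finite, so sup(S) = max(S).
Sorted decreasing:
1, 4/5, -1/5, -1, -9/7, -2
The extremum is 1.
For every x in S, x <= 1. And 1 is in S, so it is attained.
Therefore sup(S) = 1.

1


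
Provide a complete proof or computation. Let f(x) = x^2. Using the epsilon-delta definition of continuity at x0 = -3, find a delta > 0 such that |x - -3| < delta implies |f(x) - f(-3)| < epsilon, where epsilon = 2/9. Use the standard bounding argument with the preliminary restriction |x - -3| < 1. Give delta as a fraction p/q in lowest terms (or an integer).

Factor: |x^2 - (-3)^2| = |x - -3| * |x + -3|.
Impose |x - -3| < 1 first. Then |x + -3| = |(x - -3) + 2*(-3)| <= |x - -3| + 2*|-3| < 1 + 6 = 7.
So |x^2 - (-3)^2| < delta * 7.
We need delta * 7 <= 2/9, i.e. delta <= 2/9/7 = 2/63.
Since 2/63 < 1, this is tighter than 1; take delta = 2/63.
So delta = 2/63 works.

2/63


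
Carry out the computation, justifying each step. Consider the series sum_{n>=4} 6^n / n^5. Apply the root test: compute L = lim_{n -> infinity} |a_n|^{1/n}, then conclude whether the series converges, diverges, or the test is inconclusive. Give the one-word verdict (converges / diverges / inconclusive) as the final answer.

Let a_n denote the general term. Form |a_n|^(1/n) and simplify:
|a_n|^(1/n) = 6/n^(5/n)
Take the limit as n -> infinity: L = 6.
Since L = 6 > 1, the root test implies divergence.

diverges


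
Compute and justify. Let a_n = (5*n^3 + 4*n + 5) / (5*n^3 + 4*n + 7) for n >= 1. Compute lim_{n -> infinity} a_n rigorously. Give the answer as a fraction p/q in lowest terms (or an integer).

Divide numerator and denominator by n^3, the highest power:
numerator / n^3 = 5 + 4/n^2 + 5/n^3
denominator / n^3 = 5 + 4/n^2 + 7/n^3
As n -> infinity, all terms of the form c/n^k (k >= 1) tend to 0.
So numerator / n^3 -> 5 and denominator / n^3 -> 5.
Therefore lim a_n = 1.

1


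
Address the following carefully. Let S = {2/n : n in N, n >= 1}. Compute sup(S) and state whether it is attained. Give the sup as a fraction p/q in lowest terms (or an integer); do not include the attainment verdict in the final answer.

Analysis:
- Values: 2, 1, 2/3, 1/2, ... strictly decreasing.
- The maximum is 2 (n=1); sup = 2 (attained).
- The set is bounded below by 0; 2/n -> 0 so 0 is the greatest lower bound.
- 0 is not in the set, so inf = 0 is not attained.
Conclusion: sup(S) = 2, attained in S.

2


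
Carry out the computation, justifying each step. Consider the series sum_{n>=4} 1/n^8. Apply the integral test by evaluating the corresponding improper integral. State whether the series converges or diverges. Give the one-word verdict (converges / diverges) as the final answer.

Let f(x) = x^(-8). Then f is positive, continuous, and decreasing on [4, infinity), so the integral test applies.
Compute the improper integral int_{4}^infinity f(x) dx:
  antiderivative F(x) = -1/(7*x^7).
  As x -> infinity, F(x) -> 0 (since p = 8 > 1).
  So int = F(infinity) - F(4) = 0 - (-1/114688) = 1/114688.
  Finite, so by the integral test, the series converges.

converges


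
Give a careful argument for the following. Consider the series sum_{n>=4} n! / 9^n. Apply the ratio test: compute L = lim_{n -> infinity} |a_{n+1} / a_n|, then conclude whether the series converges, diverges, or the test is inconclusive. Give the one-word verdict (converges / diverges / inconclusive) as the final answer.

Let a_n denote the general term. Form the ratio a_{n+1}/a_n and simplify:
a_{n+1}/a_n = n/9 + 1/9
Take the limit as n -> infinity: L = infinity.
Since L = infinity > 1 (or L = infinity), the ratio test implies the series diverges.

diverges


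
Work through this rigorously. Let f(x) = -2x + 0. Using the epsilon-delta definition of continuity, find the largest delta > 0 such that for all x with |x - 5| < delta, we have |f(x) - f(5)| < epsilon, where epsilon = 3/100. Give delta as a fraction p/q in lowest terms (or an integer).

We compute f(5) = -2*(5) + 0 = -10.
|f(x) - f(5)| = |-2x + 0 - (-10)| = |-2(x - 5)| = 2|x - 5|.
We need 2|x - 5| < 3/100, i.e. |x - 5| < 3/100 / 2 = 3/200.
So any delta <= 3/200 works. Conversely, if delta > 3/200, then x = 5 + 3/200 satisfies |x - 5| = 3/200 < delta but |f(x) - f(5)| = 2 * 3/200 = 3/100, which is not < 3/100; so no larger delta works.
Hence the largest such delta is 3/200.

3/200


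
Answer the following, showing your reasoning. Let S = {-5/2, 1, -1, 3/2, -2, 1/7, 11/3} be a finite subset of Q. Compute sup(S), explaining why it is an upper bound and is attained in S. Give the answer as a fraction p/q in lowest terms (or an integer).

S is finite, so sup(S) = max(S).
Sorted decreasing:
11/3, 3/2, 1, 1/7, -1, -2, -5/2
The extremum is 11/3.
For every x in S, x <= 11/3. And 11/3 is in S, so it is attained.
Therefore sup(S) = 11/3.

11/3


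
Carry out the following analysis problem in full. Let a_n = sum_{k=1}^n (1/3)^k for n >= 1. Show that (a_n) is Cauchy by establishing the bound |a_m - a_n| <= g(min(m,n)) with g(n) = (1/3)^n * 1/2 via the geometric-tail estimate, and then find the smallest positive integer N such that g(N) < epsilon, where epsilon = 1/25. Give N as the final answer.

For m > n >= 1: |a_m - a_n| = sum_{k=n+1}^m (1/3)^k < sum_{k=n+1}^infinity (1/3)^k = (1/3)^(n+1) / (1 - 1/3) = (1/3)^n * (1/3) * (3/2) = (1/3)^n * 1/2.
So g(n) = (1/3)^n / 2. Since g(n) -> 0, (a_n) is Cauchy.
Now solve g(N) < 1/25: (1/3)^N / 2 < 1/25 <=> 3^N > 1 / (2 * 1/25) = 25/2.
Check powers of 3: 3^2 = 9 <= 25/2, 3^3 = 27 > 25/2.
So the smallest such N is 3. Check: g(3) = 1/(2 * 27) = 1/54 < 1/25.

3


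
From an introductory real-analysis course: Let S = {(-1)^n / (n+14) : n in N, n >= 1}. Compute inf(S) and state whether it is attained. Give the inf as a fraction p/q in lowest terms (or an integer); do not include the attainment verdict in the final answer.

Analysis:
- Values: -1/15, 1/16, -1/17, 1/18, -1/19, ...
- Positive terms (even n): 1/(2+14), 1/(4+14), ... decreasing -> max = 1/16 (n=2).
- Negative terms (odd n): -1/(1+14), -1/(3+14), ... increasing -> min = -1/15 (n=1).
- So sup = 1/16 (attained at n=2); inf = -1/15 (attained at n=1).
Conclusion: inf(S) = -1/15, attained in S.

-1/15


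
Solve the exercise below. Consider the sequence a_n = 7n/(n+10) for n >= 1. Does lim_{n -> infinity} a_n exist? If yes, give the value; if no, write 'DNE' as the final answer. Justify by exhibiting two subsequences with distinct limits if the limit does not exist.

Examine the behaviour of a_n along subsequences.
Even-n subsequence a_{2k} = 7(2k)/(2k+10) -> 7. Odd-n subsequence a_{2k+1} = 7(2k+1)/(2k+11) -> 7. Both tend to 7, which suggests the limit is 7; verify directly.
|a_n - 7| = |7n - 7(n+10)| / (n+10) = 70/(n+10) < 70/n for every n >= 1.
Given epsilon > 0, choose a positive integer N > 70/epsilon. Then for all n >= N, |a_n - 7| < 70/n <= 70/N < epsilon.
So by the definition of the limit, lim a_n exists and equals 7.

7


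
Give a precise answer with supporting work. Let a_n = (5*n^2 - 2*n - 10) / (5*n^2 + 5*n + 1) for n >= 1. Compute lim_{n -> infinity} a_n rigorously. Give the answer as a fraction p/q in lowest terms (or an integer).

Divide numerator and denominator by n^2, the highest power:
numerator / n^2 = 5 - 2/n - 10/n^2
denominator / n^2 = 5 + 5/n + n^(-2)
As n -> infinity, all terms of the form c/n^k (k >= 1) tend to 0.
So numerator / n^2 -> 5 and denominator / n^2 -> 5.
Therefore lim a_n = 1.

1


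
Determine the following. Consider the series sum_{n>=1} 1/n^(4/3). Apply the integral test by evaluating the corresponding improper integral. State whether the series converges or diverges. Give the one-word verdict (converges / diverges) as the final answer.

Let f(x) = x^(-4/3). Then f is positive, continuous, and decreasing on [1, infinity), so the integral test applies.
Compute the improper integral int_{1}^infinity f(x) dx:
  antiderivative F(x) = -3/x^(1/3).
  As x -> infinity, F(x) -> 0 (since p = 4/3 > 1).
  So int = F(infinity) - F(1) = 0 - (-3) = 3.
  Finite, so by the integral test, the series converges.

converges


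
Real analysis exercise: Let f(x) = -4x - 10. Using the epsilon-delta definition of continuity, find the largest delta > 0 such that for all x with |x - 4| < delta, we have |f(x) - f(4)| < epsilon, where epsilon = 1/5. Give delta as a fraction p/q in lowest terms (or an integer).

We compute f(4) = -4*(4) - 10 = -26.
|f(x) - f(4)| = |-4x - 10 - (-26)| = |-4(x - 4)| = 4|x - 4|.
We need 4|x - 4| < 1/5, i.e. |x - 4| < 1/5 / 4 = 1/20.
So any delta <= 1/20 works. Conversely, if delta > 1/20, then x = 4 + 1/20 satisfies |x - 4| = 1/20 < delta but |f(x) - f(4)| = 4 * 1/20 = 1/5, which is not < 1/5; so no larger delta works.
Hence the largest such delta is 1/20.

1/20


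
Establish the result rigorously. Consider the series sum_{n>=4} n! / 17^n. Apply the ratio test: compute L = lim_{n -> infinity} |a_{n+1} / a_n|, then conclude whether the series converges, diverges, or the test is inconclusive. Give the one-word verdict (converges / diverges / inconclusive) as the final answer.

Let a_n denote the general term. Form the ratio a_{n+1}/a_n and simplify:
a_{n+1}/a_n = n/17 + 1/17
Take the limit as n -> infinity: L = infinity.
Since L = infinity > 1 (or L = infinity), the ratio test implies the series diverges.

diverges


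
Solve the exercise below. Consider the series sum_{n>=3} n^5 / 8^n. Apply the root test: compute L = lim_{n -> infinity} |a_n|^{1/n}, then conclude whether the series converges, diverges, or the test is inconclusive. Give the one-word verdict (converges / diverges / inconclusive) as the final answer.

Let a_n denote the general term. Form |a_n|^(1/n) and simplify:
|a_n|^(1/n) = n^(5/n)/8
Take the limit as n -> infinity: L = 1/8.
Since L = 1/8 < 1, the root test implies convergence.

converges


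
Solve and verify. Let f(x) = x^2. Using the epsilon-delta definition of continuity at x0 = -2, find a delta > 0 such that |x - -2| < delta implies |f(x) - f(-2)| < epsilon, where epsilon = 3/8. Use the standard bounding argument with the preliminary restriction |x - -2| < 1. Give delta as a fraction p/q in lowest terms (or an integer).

Factor: |x^2 - (-2)^2| = |x - -2| * |x + -2|.
Impose |x - -2| < 1 first. Then |x + -2| = |(x - -2) + 2*(-2)| <= |x - -2| + 2*|-2| < 1 + 4 = 5.
So |x^2 - (-2)^2| < delta * 5.
We need delta * 5 <= 3/8, i.e. delta <= 3/8/5 = 3/40.
Since 3/40 < 1, this is tighter than 1; take delta = 3/40.
So delta = 3/40 works.

3/40


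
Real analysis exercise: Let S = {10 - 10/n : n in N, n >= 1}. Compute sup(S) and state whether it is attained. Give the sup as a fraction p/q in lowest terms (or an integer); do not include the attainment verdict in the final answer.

Analysis:
- Values: 0, 5, 20/3, 15/2, ... strictly increasing.
- Minimum is 0 (n=1); inf = 0 (attained).
- 10 - 10/n -> 10 from below; sup = 10, not attained.
Conclusion: sup(S) = 10, not attained in S.

10


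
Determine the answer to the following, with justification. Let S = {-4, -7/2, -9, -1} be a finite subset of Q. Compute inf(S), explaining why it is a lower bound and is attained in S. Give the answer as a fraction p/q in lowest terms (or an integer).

S is finite, so inf(S) = min(S).
Sorted increasing:
-9, -4, -7/2, -1
The extremum is -9.
For every x in S, x >= -9. And -9 is in S, so it is attained.
Therefore inf(S) = -9.

-9


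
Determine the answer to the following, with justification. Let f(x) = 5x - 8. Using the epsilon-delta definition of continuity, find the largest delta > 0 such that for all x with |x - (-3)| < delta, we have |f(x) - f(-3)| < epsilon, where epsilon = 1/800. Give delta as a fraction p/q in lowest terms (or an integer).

We compute f(-3) = 5*(-3) - 8 = -23.
|f(x) - f(-3)| = |5x - 8 - (-23)| = |5(x - (-3))| = 5|x - (-3)|.
We need 5|x - (-3)| < 1/800, i.e. |x - (-3)| < 1/800 / 5 = 1/4000.
So any delta <= 1/4000 works. Conversely, if delta > 1/4000, then x = -3 + 1/4000 satisfies |x - (-3)| = 1/4000 < delta but |f(x) - f(-3)| = 5 * 1/4000 = 1/800, which is not < 1/800; so no larger delta works.
Hence the largest such delta is 1/4000.

1/4000


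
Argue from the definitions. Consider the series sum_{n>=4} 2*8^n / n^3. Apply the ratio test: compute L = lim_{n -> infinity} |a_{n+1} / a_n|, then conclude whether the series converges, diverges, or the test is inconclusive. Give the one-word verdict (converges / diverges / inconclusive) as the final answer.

Let a_n denote the general term. Form the ratio a_{n+1}/a_n and simplify:
a_{n+1}/a_n = 8*n^3/(n + 1)^3
Take the limit as n -> infinity: L = 8.
Since L = 8 > 1 (or L = infinity), the ratio test implies the series diverges.

diverges


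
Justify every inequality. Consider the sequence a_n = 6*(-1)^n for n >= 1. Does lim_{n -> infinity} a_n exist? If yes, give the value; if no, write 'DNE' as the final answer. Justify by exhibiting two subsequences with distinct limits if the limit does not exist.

Examine the behaviour of a_n along subsequences.
Even-n subsequence a_{2k} = 6 -> 6. Odd-n subsequence a_{2k+1} = -6 -> -6.
Since these two subsequential limits are 6 and -6, distinct, the full sequence cannot converge (a convergent sequence has all subsequences tending to the same limit). So lim a_n does not exist.

DNE


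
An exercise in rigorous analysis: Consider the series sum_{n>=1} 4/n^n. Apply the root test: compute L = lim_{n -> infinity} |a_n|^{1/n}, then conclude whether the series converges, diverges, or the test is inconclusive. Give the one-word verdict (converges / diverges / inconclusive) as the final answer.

Let a_n denote the general term. Form |a_n|^(1/n) and simplify:
|a_n|^(1/n) = 2^(2/n)/n
Take the limit as n -> infinity: L = 0.
Since L = 0 < 1, the root test implies convergence.

converges


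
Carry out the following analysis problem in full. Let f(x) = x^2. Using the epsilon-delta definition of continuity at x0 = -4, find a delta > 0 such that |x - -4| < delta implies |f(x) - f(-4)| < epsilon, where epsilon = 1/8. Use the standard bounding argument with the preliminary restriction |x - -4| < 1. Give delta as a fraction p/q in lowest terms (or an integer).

Factor: |x^2 - (-4)^2| = |x - -4| * |x + -4|.
Impose |x - -4| < 1 first. Then |x + -4| = |(x - -4) + 2*(-4)| <= |x - -4| + 2*|-4| < 1 + 8 = 9.
So |x^2 - (-4)^2| < delta * 9.
We need delta * 9 <= 1/8, i.e. delta <= 1/8/9 = 1/72.
Since 1/72 < 1, this is tighter than 1; take delta = 1/72.
So delta = 1/72 works.

1/72


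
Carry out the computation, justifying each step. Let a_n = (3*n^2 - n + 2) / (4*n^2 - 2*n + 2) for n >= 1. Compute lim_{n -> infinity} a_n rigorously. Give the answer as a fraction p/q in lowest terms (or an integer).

Divide numerator and denominator by n^2, the highest power:
numerator / n^2 = 3 - 1/n + 2/n^2
denominator / n^2 = 4 - 2/n + 2/n^2
As n -> infinity, all terms of the form c/n^k (k >= 1) tend to 0.
So numerator / n^2 -> 3 and denominator / n^2 -> 4.
Therefore lim a_n = 3/4.

3/4


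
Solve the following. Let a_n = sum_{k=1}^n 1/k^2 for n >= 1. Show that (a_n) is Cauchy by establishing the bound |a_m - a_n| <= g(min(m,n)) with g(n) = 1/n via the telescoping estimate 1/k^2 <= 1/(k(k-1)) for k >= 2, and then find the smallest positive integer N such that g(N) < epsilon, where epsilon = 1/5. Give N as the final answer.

For m > n >= 1: |a_m - a_n| = sum_{k=n+1}^m 1/k^2.
Use 1/k^2 <= 1/(k(k-1)) = 1/(k-1) - 1/k for k >= 2:
sum_{k=n+1}^m 1/k^2 <= sum_{k=n+1}^m (1/(k-1) - 1/k) = 1/n - 1/m <= 1/n.
By symmetry the same bound holds with n,m swapped, so |a_m - a_n| <= 1/min(m,n) = g(min(m,n)). Since g(n) -> 0, (a_n) is Cauchy.
Now solve g(N) < 1/5: 1/N < 1/5 <=> N > 1/(1/5) = 5.
The smallest integer strictly greater than 5 is N = 6.
Check: g(6) = 1/6 < 1/5; g(5) = 1/5 >= 1/5. So N = 6.

6


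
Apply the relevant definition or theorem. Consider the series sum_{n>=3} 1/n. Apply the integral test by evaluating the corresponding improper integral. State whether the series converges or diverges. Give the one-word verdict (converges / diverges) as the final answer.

Let f(x) = 1/x. Then f is positive, continuous, and decreasing on [3, infinity), so the integral test applies.
Compute the improper integral int_{3}^infinity f(x) dx:
  antiderivative F(x) = log(x).
  As x -> infinity, log(x) -> infinity.
  So int = infinity - log(3) = infinity. By the integral test, the series diverges.

diverges


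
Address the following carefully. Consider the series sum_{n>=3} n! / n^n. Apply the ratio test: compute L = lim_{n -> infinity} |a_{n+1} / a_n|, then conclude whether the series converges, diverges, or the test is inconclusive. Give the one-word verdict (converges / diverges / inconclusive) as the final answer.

Let a_n denote the general term. Form the ratio a_{n+1}/a_n and simplify:
a_{n+1}/a_n = (n/(n + 1))^n
Take the limit as n -> infinity: L = exp(-1).
Since L = exp(-1) < 1, the ratio test implies the series converges.

converges


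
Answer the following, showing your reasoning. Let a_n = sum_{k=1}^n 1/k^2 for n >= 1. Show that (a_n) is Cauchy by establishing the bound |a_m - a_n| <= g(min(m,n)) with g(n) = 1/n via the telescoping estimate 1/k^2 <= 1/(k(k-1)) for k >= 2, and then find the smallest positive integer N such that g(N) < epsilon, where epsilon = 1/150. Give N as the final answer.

For m > n >= 1: |a_m - a_n| = sum_{k=n+1}^m 1/k^2.
Use 1/k^2 <= 1/(k(k-1)) = 1/(k-1) - 1/k for k >= 2:
sum_{k=n+1}^m 1/k^2 <= sum_{k=n+1}^m (1/(k-1) - 1/k) = 1/n - 1/m <= 1/n.
By symmetry the same bound holds with n,m swapped, so |a_m - a_n| <= 1/min(m,n) = g(min(m,n)). Since g(n) -> 0, (a_n) is Cauchy.
Now solve g(N) < 1/150: 1/N < 1/150 <=> N > 1/(1/150) = 150.
The smallest integer strictly greater than 150 is N = 151.
Check: g(151) = 1/151 < 1/150; g(150) = 1/150 >= 1/150. So N = 151.

151


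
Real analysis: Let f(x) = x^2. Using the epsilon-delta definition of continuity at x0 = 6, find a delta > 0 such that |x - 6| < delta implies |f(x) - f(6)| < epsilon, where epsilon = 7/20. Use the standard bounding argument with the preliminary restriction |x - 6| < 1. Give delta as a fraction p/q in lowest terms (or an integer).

Factor: |x^2 - (6)^2| = |x - 6| * |x + 6|.
Impose |x - 6| < 1 first. Then |x + 6| = |(x - 6) + 2*(6)| <= |x - 6| + 2*|6| < 1 + 12 = 13.
So |x^2 - (6)^2| < delta * 13.
We need delta * 13 <= 7/20, i.e. delta <= 7/20/13 = 7/260.
Since 7/260 < 1, this is tighter than 1; take delta = 7/260.
So delta = 7/260 works.

7/260


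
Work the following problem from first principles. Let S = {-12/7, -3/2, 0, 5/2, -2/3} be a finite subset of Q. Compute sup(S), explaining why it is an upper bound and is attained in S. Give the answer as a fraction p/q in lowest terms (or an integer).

S is finite, so sup(S) = max(S).
Sorted decreasing:
5/2, 0, -2/3, -3/2, -12/7
The extremum is 5/2.
For every x in S, x <= 5/2. And 5/2 is in S, so it is attained.
Therefore sup(S) = 5/2.

5/2


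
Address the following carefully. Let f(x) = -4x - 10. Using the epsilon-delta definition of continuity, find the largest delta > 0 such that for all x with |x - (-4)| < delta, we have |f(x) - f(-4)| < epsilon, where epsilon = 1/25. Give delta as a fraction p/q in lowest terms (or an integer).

We compute f(-4) = -4*(-4) - 10 = 6.
|f(x) - f(-4)| = |-4x - 10 - (6)| = |-4(x - (-4))| = 4|x - (-4)|.
We need 4|x - (-4)| < 1/25, i.e. |x - (-4)| < 1/25 / 4 = 1/100.
So any delta <= 1/100 works. Conversely, if delta > 1/100, then x = -4 + 1/100 satisfies |x - (-4)| = 1/100 < delta but |f(x) - f(-4)| = 4 * 1/100 = 1/25, which is not < 1/25; so no larger delta works.
Hence the largest such delta is 1/100.

1/100


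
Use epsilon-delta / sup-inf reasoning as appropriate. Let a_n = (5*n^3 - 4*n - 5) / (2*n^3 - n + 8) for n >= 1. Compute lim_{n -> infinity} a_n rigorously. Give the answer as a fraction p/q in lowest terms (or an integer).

Divide numerator and denominator by n^3, the highest power:
numerator / n^3 = 5 - 4/n^2 - 5/n^3
denominator / n^3 = 2 - 1/n^2 + 8/n^3
As n -> infinity, all terms of the form c/n^k (k >= 1) tend to 0.
So numerator / n^3 -> 5 and denominator / n^3 -> 2.
Therefore lim a_n = 5/2.

5/2


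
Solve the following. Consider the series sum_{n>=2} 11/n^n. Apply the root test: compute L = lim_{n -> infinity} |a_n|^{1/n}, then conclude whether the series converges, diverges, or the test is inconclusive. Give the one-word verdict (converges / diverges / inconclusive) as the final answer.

Let a_n denote the general term. Form |a_n|^(1/n) and simplify:
|a_n|^(1/n) = 11^(1/n)/n
Take the limit as n -> infinity: L = 0.
Since L = 0 < 1, the root test implies convergence.

converges


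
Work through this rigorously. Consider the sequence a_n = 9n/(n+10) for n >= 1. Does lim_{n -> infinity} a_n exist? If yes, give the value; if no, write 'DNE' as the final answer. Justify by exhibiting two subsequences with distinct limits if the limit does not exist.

Examine the behaviour of a_n along subsequences.
Even-n subsequence a_{2k} = 9(2k)/(2k+10) -> 9. Odd-n subsequence a_{2k+1} = 9(2k+1)/(2k+11) -> 9. Both tend to 9, which suggests the limit is 9; verify directly.
|a_n - 9| = |9n - 9(n+10)| / (n+10) = 90/(n+10) < 90/n for every n >= 1.
Given epsilon > 0, choose a positive integer N > 90/epsilon. Then for all n >= N, |a_n - 9| < 90/n <= 90/N < epsilon.
So by the definition of the limit, lim a_n exists and equals 9.

9


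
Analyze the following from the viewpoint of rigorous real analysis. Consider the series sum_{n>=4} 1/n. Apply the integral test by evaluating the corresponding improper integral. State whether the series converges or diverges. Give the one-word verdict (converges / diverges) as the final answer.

Let f(x) = 1/x. Then f is positive, continuous, and decreasing on [4, infinity), so the integral test applies.
Compute the improper integral int_{4}^infinity f(x) dx:
  antiderivative F(x) = log(x).
  As x -> infinity, log(x) -> infinity.
  So int = infinity - log(4) = infinity. By the integral test, the series diverges.

diverges


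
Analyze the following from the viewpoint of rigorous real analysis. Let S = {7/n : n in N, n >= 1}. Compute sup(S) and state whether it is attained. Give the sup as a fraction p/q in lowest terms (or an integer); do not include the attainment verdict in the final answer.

Analysis:
- Values: 7, 7/2, 7/3, 7/4, ... strictly decreasing.
- The maximum is 7 (n=1); sup = 7 (attained).
- The set is bounded below by 0; 7/n -> 0 so 0 is the greatest lower bound.
- 0 is not in the set, so inf = 0 is not attained.
Conclusion: sup(S) = 7, attained in S.

7


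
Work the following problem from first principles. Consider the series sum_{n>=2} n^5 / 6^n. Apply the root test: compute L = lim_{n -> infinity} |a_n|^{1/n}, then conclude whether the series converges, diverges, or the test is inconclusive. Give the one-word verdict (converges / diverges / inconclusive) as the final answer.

Let a_n denote the general term. Form |a_n|^(1/n) and simplify:
|a_n|^(1/n) = n^(5/n)/6
Take the limit as n -> infinity: L = 1/6.
Since L = 1/6 < 1, the root test implies convergence.

converges


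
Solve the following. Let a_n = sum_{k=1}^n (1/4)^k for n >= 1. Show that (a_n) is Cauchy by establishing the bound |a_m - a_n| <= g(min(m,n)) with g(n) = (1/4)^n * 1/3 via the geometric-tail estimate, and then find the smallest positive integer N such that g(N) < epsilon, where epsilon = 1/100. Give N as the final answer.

For m > n >= 1: |a_m - a_n| = sum_{k=n+1}^m (1/4)^k < sum_{k=n+1}^infinity (1/4)^k = (1/4)^(n+1) / (1 - 1/4) = (1/4)^n * (1/4) * (4/3) = (1/4)^n * 1/3.
So g(n) = (1/4)^n / 3. Since g(n) -> 0, (a_n) is Cauchy.
Now solve g(N) < 1/100: (1/4)^N / 3 < 1/100 <=> 4^N > 1 / (3 * 1/100) = 100/3.
Check powers of 4: 4^2 = 16 <= 100/3, 4^3 = 64 > 100/3.
So the smallest such N is 3. Check: g(3) = 1/(3 * 64) = 1/192 < 1/100.

3


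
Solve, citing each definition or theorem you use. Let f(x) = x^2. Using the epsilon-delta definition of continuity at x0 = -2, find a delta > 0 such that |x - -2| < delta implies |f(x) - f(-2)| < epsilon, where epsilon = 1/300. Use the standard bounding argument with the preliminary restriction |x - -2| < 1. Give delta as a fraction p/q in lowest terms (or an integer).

Factor: |x^2 - (-2)^2| = |x - -2| * |x + -2|.
Impose |x - -2| < 1 first. Then |x + -2| = |(x - -2) + 2*(-2)| <= |x - -2| + 2*|-2| < 1 + 4 = 5.
So |x^2 - (-2)^2| < delta * 5.
We need delta * 5 <= 1/300, i.e. delta <= 1/300/5 = 1/1500.
Since 1/1500 < 1, this is tighter than 1; take delta = 1/1500.
So delta = 1/1500 works.

1/1500


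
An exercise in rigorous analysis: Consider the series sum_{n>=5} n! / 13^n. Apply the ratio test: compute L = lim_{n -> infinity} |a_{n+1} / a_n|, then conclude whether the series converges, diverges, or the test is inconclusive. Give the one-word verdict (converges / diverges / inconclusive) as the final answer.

Let a_n denote the general term. Form the ratio a_{n+1}/a_n and simplify:
a_{n+1}/a_n = n/13 + 1/13
Take the limit as n -> infinity: L = infinity.
Since L = infinity > 1 (or L = infinity), the ratio test implies the series diverges.

diverges


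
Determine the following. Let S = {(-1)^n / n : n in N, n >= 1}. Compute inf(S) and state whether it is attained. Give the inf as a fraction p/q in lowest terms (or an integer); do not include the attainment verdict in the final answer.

Analysis:
- Values: -1, 1/2, -1/3, 1/4, -1/5, ...
- Positive terms (even n): 1/(2+0), 1/(4+0), ... decreasing -> max = 1/2 (n=2).
- Negative terms (odd n): -1/(1+0), -1/(3+0), ... increasing -> min = -1 (n=1).
- So sup = 1/2 (attained at n=2); inf = -1 (attained at n=1).
Conclusion: inf(S) = -1, attained in S.

-1


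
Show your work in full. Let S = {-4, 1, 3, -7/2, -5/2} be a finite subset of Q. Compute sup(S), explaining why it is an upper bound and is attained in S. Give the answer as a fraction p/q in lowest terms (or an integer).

S is finite, so sup(S) = max(S).
Sorted decreasing:
3, 1, -5/2, -7/2, -4
The extremum is 3.
For every x in S, x <= 3. And 3 is in S, so it is attained.
Therefore sup(S) = 3.

3


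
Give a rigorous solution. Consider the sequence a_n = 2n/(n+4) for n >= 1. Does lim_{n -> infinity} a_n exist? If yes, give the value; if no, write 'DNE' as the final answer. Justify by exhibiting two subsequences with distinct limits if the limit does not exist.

Examine the behaviour of a_n along subsequences.
Even-n subsequence a_{2k} = 2(2k)/(2k+4) -> 2. Odd-n subsequence a_{2k+1} = 2(2k+1)/(2k+5) -> 2. Both tend to 2, which suggests the limit is 2; verify directly.
|a_n - 2| = |2n - 2(n+4)| / (n+4) = 8/(n+4) < 8/n for every n >= 1.
Given epsilon > 0, choose a positive integer N > 8/epsilon. Then for all n >= N, |a_n - 2| < 8/n <= 8/N < epsilon.
So by the definition of the limit, lim a_n exists and equals 2.

2


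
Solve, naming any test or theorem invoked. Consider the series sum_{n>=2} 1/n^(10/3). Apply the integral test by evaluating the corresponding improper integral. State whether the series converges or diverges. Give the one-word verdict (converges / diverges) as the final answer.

Let f(x) = x^(-10/3). Then f is positive, continuous, and decreasing on [2, infinity), so the integral test applies.
Compute the improper integral int_{2}^infinity f(x) dx:
  antiderivative F(x) = -3/(7*x^(7/3)).
  As x -> infinity, F(x) -> 0 (since p = 10/3 > 1).
  So int = F(infinity) - F(2) = 0 - (-3*2^(2/3)/56) = 3*2^(2/3)/56.
  Finite, so by the integral test, the series converges.

converges


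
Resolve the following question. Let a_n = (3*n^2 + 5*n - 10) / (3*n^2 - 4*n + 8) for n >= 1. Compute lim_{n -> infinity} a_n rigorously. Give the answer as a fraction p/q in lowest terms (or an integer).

Divide numerator and denominator by n^2, the highest power:
numerator / n^2 = 3 + 5/n - 10/n^2
denominator / n^2 = 3 - 4/n + 8/n^2
As n -> infinity, all terms of the form c/n^k (k >= 1) tend to 0.
So numerator / n^2 -> 3 and denominator / n^2 -> 3.
Therefore lim a_n = 1.

1


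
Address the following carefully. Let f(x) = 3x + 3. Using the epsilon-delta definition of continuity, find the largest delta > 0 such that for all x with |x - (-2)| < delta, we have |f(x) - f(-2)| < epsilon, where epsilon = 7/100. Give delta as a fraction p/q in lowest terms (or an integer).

We compute f(-2) = 3*(-2) + 3 = -3.
|f(x) - f(-2)| = |3x + 3 - (-3)| = |3(x - (-2))| = 3|x - (-2)|.
We need 3|x - (-2)| < 7/100, i.e. |x - (-2)| < 7/100 / 3 = 7/300.
So any delta <= 7/300 works. Conversely, if delta > 7/300, then x = -2 + 7/300 satisfies |x - (-2)| = 7/300 < delta but |f(x) - f(-2)| = 3 * 7/300 = 7/100, which is not < 7/100; so no larger delta works.
Hence the largest such delta is 7/300.

7/300


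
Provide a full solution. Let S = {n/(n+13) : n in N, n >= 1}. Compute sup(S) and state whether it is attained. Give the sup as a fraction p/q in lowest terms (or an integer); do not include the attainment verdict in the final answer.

Analysis:
- Values: 1/14, 2/15, 3/16, 4/17, ... strictly increasing.
- Minimum is 1/14 (n=1); inf = 1/14 (attained).
- n/(n+13) = 1 - 13/(n+13) -> 1 from below as n -> infinity, and never equals 1.
- So sup = 1 (not attained).
Conclusion: sup(S) = 1, not attained in S.

1


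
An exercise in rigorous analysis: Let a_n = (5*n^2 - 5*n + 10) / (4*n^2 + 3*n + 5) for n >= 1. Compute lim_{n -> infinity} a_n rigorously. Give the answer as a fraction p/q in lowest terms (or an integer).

Divide numerator and denominator by n^2, the highest power:
numerator / n^2 = 5 - 5/n + 10/n^2
denominator / n^2 = 4 + 3/n + 5/n^2
As n -> infinity, all terms of the form c/n^k (k >= 1) tend to 0.
So numerator / n^2 -> 5 and denominator / n^2 -> 4.
Therefore lim a_n = 5/4.

5/4


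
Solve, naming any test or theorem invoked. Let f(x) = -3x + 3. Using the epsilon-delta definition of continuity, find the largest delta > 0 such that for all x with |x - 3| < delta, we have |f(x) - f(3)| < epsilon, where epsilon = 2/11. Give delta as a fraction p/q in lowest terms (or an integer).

We compute f(3) = -3*(3) + 3 = -6.
|f(x) - f(3)| = |-3x + 3 - (-6)| = |-3(x - 3)| = 3|x - 3|.
We need 3|x - 3| < 2/11, i.e. |x - 3| < 2/11 / 3 = 2/33.
So any delta <= 2/33 works. Conversely, if delta > 2/33, then x = 3 + 2/33 satisfies |x - 3| = 2/33 < delta but |f(x) - f(3)| = 3 * 2/33 = 2/11, which is not < 2/11; so no larger delta works.
Hence the largest such delta is 2/33.

2/33


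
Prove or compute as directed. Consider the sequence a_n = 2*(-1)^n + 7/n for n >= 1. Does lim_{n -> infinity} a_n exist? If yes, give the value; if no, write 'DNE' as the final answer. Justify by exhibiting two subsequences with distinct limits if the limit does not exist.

Examine the behaviour of a_n along subsequences.
a_{2k} = 2 + 7/(2k) -> 2. a_{2k+1} = -2 + 7/(2k+1) -> -2.
Since these two subsequential limits are 2 and -2, distinct, the full sequence cannot converge (a convergent sequence has all subsequences tending to the same limit). So lim a_n does not exist.

DNE


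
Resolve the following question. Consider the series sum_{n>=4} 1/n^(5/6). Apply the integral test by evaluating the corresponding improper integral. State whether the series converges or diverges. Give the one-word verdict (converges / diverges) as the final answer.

Let f(x) = x^(-5/6). Then f is positive, continuous, and decreasing on [4, infinity), so the integral test applies.
Compute the improper integral int_{4}^infinity f(x) dx:
  antiderivative F(x) = 6*x^(1/6).
  As x -> infinity, F(x) -> infinity (since p = 5/6 < 1).
  So the integral diverges. By the integral test, the series diverges.

diverges


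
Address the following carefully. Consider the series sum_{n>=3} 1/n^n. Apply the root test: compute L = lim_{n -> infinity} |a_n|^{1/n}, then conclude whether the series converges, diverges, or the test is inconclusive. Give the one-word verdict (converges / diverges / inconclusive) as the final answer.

Let a_n denote the general term. Form |a_n|^(1/n) and simplify:
|a_n|^(1/n) = 1/n
Take the limit as n -> infinity: L = 0.
Since L = 0 < 1, the root test implies convergence.

converges


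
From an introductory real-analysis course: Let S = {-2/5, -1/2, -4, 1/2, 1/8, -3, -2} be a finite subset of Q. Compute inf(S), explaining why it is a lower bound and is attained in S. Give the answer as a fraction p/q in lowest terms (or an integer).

S is finite, so inf(S) = min(S).
Sorted increasing:
-4, -3, -2, -1/2, -2/5, 1/8, 1/2
The extremum is -4.
For every x in S, x >= -4. And -4 is in S, so it is attained.
Therefore inf(S) = -4.

-4


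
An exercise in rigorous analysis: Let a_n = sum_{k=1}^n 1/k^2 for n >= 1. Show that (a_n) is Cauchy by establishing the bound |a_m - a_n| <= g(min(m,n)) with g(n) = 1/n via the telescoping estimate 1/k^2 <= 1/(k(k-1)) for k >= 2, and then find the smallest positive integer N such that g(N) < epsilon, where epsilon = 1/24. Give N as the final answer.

For m > n >= 1: |a_m - a_n| = sum_{k=n+1}^m 1/k^2.
Use 1/k^2 <= 1/(k(k-1)) = 1/(k-1) - 1/k for k >= 2:
sum_{k=n+1}^m 1/k^2 <= sum_{k=n+1}^m (1/(k-1) - 1/k) = 1/n - 1/m <= 1/n.
By symmetry the same bound holds with n,m swapped, so |a_m - a_n| <= 1/min(m,n) = g(min(m,n)). Since g(n) -> 0, (a_n) is Cauchy.
Now solve g(N) < 1/24: 1/N < 1/24 <=> N > 1/(1/24) = 24.
The smallest integer strictly greater than 24 is N = 25.
Check: g(25) = 1/25 < 1/24; g(24) = 1/24 >= 1/24. So N = 25.

25
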